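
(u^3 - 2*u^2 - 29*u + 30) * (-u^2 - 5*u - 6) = -u^5 - 3*u^4 + 33*u^3 + 127*u^2 + 24*u - 180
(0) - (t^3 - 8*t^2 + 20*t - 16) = -t^3 + 8*t^2 - 20*t + 16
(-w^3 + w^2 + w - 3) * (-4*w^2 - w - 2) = 4*w^5 - 3*w^4 - 3*w^3 + 9*w^2 + w + 6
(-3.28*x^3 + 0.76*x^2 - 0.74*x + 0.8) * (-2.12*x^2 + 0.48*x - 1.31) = 6.9536*x^5 - 3.1856*x^4 + 6.2304*x^3 - 3.0468*x^2 + 1.3534*x - 1.048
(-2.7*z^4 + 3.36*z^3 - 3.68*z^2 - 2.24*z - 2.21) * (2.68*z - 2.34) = -7.236*z^5 + 15.3228*z^4 - 17.7248*z^3 + 2.608*z^2 - 0.6812*z + 5.1714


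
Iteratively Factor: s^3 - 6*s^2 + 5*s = (s - 1)*(s^2 - 5*s) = s*(s - 1)*(s - 5)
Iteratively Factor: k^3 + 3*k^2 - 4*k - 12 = (k + 3)*(k^2 - 4) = (k + 2)*(k + 3)*(k - 2)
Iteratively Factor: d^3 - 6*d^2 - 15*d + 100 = (d - 5)*(d^2 - d - 20) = (d - 5)^2*(d + 4)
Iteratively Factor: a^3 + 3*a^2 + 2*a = (a + 1)*(a^2 + 2*a) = a*(a + 1)*(a + 2)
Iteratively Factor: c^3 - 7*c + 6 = (c - 1)*(c^2 + c - 6) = (c - 2)*(c - 1)*(c + 3)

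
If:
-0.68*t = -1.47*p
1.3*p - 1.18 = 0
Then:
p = 0.91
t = 1.96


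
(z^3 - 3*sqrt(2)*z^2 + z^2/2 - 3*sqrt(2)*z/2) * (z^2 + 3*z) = z^5 - 3*sqrt(2)*z^4 + 7*z^4/2 - 21*sqrt(2)*z^3/2 + 3*z^3/2 - 9*sqrt(2)*z^2/2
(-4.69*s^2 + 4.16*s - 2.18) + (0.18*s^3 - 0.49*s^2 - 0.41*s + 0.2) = 0.18*s^3 - 5.18*s^2 + 3.75*s - 1.98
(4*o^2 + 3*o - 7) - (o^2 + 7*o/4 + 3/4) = 3*o^2 + 5*o/4 - 31/4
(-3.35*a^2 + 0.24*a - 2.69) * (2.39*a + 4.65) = -8.0065*a^3 - 15.0039*a^2 - 5.3131*a - 12.5085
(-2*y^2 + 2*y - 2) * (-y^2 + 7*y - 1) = 2*y^4 - 16*y^3 + 18*y^2 - 16*y + 2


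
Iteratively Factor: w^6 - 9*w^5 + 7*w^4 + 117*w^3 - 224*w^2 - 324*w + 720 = (w - 3)*(w^5 - 6*w^4 - 11*w^3 + 84*w^2 + 28*w - 240) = (w - 3)*(w + 2)*(w^4 - 8*w^3 + 5*w^2 + 74*w - 120) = (w - 3)*(w - 2)*(w + 2)*(w^3 - 6*w^2 - 7*w + 60) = (w - 3)*(w - 2)*(w + 2)*(w + 3)*(w^2 - 9*w + 20) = (w - 4)*(w - 3)*(w - 2)*(w + 2)*(w + 3)*(w - 5)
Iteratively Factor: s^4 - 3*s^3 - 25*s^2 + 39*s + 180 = (s - 5)*(s^3 + 2*s^2 - 15*s - 36) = (s - 5)*(s + 3)*(s^2 - s - 12) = (s - 5)*(s + 3)^2*(s - 4)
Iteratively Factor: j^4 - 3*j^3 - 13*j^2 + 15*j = (j + 3)*(j^3 - 6*j^2 + 5*j) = (j - 1)*(j + 3)*(j^2 - 5*j) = (j - 5)*(j - 1)*(j + 3)*(j)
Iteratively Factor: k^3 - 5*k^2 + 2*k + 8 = (k + 1)*(k^2 - 6*k + 8) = (k - 4)*(k + 1)*(k - 2)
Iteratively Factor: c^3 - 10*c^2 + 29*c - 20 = (c - 1)*(c^2 - 9*c + 20) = (c - 5)*(c - 1)*(c - 4)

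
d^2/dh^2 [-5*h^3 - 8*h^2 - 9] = -30*h - 16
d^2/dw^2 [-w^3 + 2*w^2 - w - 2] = 4 - 6*w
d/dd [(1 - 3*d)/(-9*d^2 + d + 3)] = (27*d^2 - 3*d - (3*d - 1)*(18*d - 1) - 9)/(-9*d^2 + d + 3)^2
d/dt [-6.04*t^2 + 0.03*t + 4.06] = 0.03 - 12.08*t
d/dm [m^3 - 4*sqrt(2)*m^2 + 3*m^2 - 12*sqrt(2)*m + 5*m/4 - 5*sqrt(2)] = 3*m^2 - 8*sqrt(2)*m + 6*m - 12*sqrt(2) + 5/4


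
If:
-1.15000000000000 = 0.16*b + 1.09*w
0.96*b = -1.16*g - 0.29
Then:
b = -6.8125*w - 7.1875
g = 5.63793103448276*w + 5.69827586206897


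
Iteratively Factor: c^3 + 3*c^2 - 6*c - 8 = (c + 1)*(c^2 + 2*c - 8) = (c - 2)*(c + 1)*(c + 4)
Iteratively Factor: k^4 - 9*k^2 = (k + 3)*(k^3 - 3*k^2) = k*(k + 3)*(k^2 - 3*k) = k*(k - 3)*(k + 3)*(k)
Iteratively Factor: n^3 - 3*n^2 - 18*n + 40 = (n - 2)*(n^2 - n - 20) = (n - 5)*(n - 2)*(n + 4)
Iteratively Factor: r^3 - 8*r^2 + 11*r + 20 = (r - 4)*(r^2 - 4*r - 5) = (r - 4)*(r + 1)*(r - 5)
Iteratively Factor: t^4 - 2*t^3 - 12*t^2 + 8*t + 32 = (t + 2)*(t^3 - 4*t^2 - 4*t + 16) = (t - 2)*(t + 2)*(t^2 - 2*t - 8) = (t - 2)*(t + 2)^2*(t - 4)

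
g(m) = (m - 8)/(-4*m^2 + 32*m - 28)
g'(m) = (m - 8)*(8*m - 32)/(-4*m^2 + 32*m - 28)^2 + 1/(-4*m^2 + 32*m - 28) = (-m^2 + 8*m + 2*(m - 8)*(m - 4) - 7)/(4*(m^2 - 8*m + 7)^2)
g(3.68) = -0.12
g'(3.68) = 0.04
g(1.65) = -0.46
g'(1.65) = 0.69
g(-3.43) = 0.06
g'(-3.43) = 0.01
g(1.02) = -14.59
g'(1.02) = 729.17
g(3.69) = -0.12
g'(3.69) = 0.04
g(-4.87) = 0.05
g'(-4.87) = 0.01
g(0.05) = 0.30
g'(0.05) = 0.32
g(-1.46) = 0.11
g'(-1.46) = 0.05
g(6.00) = -0.10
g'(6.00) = -0.03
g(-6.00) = 0.04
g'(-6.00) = 0.01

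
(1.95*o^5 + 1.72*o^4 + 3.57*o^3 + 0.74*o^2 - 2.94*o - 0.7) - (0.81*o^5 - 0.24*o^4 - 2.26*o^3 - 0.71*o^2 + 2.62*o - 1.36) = 1.14*o^5 + 1.96*o^4 + 5.83*o^3 + 1.45*o^2 - 5.56*o + 0.66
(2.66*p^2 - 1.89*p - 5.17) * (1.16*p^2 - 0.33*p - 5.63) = 3.0856*p^4 - 3.0702*p^3 - 20.3493*p^2 + 12.3468*p + 29.1071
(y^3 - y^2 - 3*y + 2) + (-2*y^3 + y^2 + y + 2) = -y^3 - 2*y + 4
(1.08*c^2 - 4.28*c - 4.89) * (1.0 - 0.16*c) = -0.1728*c^3 + 1.7648*c^2 - 3.4976*c - 4.89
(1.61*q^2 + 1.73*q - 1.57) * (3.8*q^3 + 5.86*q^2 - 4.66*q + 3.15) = 6.118*q^5 + 16.0086*q^4 - 3.3308*q^3 - 12.1905*q^2 + 12.7657*q - 4.9455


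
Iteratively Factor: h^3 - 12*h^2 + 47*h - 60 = (h - 3)*(h^2 - 9*h + 20) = (h - 4)*(h - 3)*(h - 5)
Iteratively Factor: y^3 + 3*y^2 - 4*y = (y - 1)*(y^2 + 4*y) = y*(y - 1)*(y + 4)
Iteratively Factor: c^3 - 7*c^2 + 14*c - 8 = (c - 1)*(c^2 - 6*c + 8) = (c - 2)*(c - 1)*(c - 4)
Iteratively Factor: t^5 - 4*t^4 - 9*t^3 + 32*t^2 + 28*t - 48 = (t + 2)*(t^4 - 6*t^3 + 3*t^2 + 26*t - 24) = (t - 4)*(t + 2)*(t^3 - 2*t^2 - 5*t + 6) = (t - 4)*(t + 2)^2*(t^2 - 4*t + 3) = (t - 4)*(t - 1)*(t + 2)^2*(t - 3)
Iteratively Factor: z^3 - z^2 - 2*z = (z)*(z^2 - z - 2) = z*(z - 2)*(z + 1)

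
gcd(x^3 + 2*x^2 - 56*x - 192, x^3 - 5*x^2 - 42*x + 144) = x^2 - 2*x - 48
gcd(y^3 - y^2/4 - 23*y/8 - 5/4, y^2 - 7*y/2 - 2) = y + 1/2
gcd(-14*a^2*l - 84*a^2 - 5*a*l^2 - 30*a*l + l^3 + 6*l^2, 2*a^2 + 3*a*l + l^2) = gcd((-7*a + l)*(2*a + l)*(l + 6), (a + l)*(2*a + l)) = 2*a + l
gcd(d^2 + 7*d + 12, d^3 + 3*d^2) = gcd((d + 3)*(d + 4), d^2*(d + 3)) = d + 3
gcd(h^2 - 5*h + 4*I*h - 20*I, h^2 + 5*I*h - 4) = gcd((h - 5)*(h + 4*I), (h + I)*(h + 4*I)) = h + 4*I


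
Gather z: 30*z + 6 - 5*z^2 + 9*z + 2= -5*z^2 + 39*z + 8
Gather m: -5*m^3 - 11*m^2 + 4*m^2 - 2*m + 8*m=-5*m^3 - 7*m^2 + 6*m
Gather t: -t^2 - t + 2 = -t^2 - t + 2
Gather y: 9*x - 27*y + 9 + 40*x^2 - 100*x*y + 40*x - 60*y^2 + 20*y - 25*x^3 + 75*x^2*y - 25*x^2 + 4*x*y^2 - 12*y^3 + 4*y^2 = -25*x^3 + 15*x^2 + 49*x - 12*y^3 + y^2*(4*x - 56) + y*(75*x^2 - 100*x - 7) + 9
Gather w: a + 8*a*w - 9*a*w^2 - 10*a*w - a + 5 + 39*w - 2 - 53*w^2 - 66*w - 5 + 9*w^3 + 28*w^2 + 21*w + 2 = 9*w^3 + w^2*(-9*a - 25) + w*(-2*a - 6)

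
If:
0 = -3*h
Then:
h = 0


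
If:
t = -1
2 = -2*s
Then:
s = -1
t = -1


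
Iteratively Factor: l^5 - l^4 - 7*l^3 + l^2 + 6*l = (l - 1)*(l^4 - 7*l^2 - 6*l) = (l - 3)*(l - 1)*(l^3 + 3*l^2 + 2*l) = (l - 3)*(l - 1)*(l + 2)*(l^2 + l) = l*(l - 3)*(l - 1)*(l + 2)*(l + 1)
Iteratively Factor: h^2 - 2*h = (h)*(h - 2)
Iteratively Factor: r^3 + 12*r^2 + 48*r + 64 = (r + 4)*(r^2 + 8*r + 16) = (r + 4)^2*(r + 4)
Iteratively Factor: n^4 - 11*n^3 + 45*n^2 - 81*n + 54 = (n - 3)*(n^3 - 8*n^2 + 21*n - 18) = (n - 3)^2*(n^2 - 5*n + 6) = (n - 3)^3*(n - 2)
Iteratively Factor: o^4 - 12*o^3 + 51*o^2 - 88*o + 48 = (o - 3)*(o^3 - 9*o^2 + 24*o - 16) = (o - 4)*(o - 3)*(o^2 - 5*o + 4) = (o - 4)^2*(o - 3)*(o - 1)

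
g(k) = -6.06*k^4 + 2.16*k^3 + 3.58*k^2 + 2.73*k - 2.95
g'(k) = -24.24*k^3 + 6.48*k^2 + 7.16*k + 2.73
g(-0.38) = -3.72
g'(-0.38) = 2.28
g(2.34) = -130.98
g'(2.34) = -255.62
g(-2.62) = -309.92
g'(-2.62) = 464.40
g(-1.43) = -31.19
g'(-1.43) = 76.62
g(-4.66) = -3014.21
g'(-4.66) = 2563.04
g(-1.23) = -18.78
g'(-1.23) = 48.83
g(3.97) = -1305.88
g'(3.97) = -1383.43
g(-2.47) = -245.96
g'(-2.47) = 389.86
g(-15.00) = -313315.90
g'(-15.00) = 83163.33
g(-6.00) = -8210.77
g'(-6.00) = 5428.89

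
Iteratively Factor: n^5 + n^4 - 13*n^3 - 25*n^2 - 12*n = (n - 4)*(n^4 + 5*n^3 + 7*n^2 + 3*n) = (n - 4)*(n + 1)*(n^3 + 4*n^2 + 3*n) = n*(n - 4)*(n + 1)*(n^2 + 4*n + 3) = n*(n - 4)*(n + 1)*(n + 3)*(n + 1)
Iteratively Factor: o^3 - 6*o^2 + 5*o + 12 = (o + 1)*(o^2 - 7*o + 12) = (o - 3)*(o + 1)*(o - 4)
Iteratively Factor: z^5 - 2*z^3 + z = (z - 1)*(z^4 + z^3 - z^2 - z) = (z - 1)^2*(z^3 + 2*z^2 + z) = z*(z - 1)^2*(z^2 + 2*z + 1) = z*(z - 1)^2*(z + 1)*(z + 1)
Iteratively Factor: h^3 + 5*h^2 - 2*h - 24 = (h - 2)*(h^2 + 7*h + 12) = (h - 2)*(h + 3)*(h + 4)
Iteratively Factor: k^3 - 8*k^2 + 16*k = (k - 4)*(k^2 - 4*k) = k*(k - 4)*(k - 4)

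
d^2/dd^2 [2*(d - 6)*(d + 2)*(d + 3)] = 12*d - 4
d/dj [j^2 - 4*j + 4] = 2*j - 4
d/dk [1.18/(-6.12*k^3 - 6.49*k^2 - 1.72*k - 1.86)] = (21.6648*k^2 + 15.3164*k + 2.0296)/(6.12*k^3 + 6.49*k^2 + 1.72*k + 1.86)^2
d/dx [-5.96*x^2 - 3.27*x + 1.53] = -11.92*x - 3.27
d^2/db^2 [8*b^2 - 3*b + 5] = 16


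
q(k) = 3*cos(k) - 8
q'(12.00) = 1.61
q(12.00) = -5.47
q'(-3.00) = 0.42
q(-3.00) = -10.97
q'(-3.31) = -0.50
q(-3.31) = -10.96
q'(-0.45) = 1.30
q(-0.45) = -5.30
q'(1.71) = -2.97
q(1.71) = -8.42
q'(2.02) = -2.70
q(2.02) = -9.30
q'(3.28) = 0.41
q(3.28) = -10.97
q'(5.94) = 1.01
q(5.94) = -5.17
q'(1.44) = -2.97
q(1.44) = -7.61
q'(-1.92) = 2.82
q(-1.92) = -9.03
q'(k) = -3*sin(k)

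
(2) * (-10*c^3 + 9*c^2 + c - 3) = -20*c^3 + 18*c^2 + 2*c - 6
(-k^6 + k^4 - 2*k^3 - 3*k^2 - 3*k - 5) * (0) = 0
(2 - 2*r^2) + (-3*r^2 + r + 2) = -5*r^2 + r + 4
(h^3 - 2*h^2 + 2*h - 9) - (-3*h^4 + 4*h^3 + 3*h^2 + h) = 3*h^4 - 3*h^3 - 5*h^2 + h - 9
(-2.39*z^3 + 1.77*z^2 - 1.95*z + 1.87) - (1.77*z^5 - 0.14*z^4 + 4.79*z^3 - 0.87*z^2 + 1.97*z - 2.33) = -1.77*z^5 + 0.14*z^4 - 7.18*z^3 + 2.64*z^2 - 3.92*z + 4.2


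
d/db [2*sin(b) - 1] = 2*cos(b)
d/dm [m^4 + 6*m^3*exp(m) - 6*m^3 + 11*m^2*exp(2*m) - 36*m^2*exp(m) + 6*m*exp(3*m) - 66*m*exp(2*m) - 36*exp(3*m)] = 6*m^3*exp(m) + 4*m^3 + 22*m^2*exp(2*m) - 18*m^2*exp(m) - 18*m^2 + 18*m*exp(3*m) - 110*m*exp(2*m) - 72*m*exp(m) - 102*exp(3*m) - 66*exp(2*m)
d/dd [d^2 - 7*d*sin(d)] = -7*d*cos(d) + 2*d - 7*sin(d)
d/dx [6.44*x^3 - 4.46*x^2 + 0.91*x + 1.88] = 19.32*x^2 - 8.92*x + 0.91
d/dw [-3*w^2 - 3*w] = -6*w - 3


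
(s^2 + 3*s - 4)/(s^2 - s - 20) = (s - 1)/(s - 5)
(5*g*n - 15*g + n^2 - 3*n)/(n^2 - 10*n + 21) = (5*g + n)/(n - 7)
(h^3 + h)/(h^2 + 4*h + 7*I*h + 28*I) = (h^3 + h)/(h^2 + h*(4 + 7*I) + 28*I)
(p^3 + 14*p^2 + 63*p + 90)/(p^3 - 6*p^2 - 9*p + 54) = (p^2 + 11*p + 30)/(p^2 - 9*p + 18)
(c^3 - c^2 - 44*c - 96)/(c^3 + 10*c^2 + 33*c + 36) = (c - 8)/(c + 3)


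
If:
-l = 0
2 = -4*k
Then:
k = -1/2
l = 0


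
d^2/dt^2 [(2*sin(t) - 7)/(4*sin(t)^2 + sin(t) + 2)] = (-32*sin(t)^5 + 456*sin(t)^4 + 244*sin(t)^3 - 885*sin(t)^2 - 286*sin(t) + 90)/(4*sin(t)^2 + sin(t) + 2)^3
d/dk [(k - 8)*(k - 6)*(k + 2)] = 3*k^2 - 24*k + 20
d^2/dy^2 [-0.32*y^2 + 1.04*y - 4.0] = -0.640000000000000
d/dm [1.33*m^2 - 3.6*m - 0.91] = 2.66*m - 3.6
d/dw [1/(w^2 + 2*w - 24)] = 2*(-w - 1)/(w^2 + 2*w - 24)^2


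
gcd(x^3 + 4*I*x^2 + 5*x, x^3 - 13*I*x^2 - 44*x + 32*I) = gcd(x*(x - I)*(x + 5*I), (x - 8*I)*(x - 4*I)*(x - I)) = x - I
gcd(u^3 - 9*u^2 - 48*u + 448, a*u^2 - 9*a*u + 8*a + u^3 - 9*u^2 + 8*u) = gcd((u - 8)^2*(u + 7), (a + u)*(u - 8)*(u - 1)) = u - 8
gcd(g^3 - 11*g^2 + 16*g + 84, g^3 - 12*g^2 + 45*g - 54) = g - 6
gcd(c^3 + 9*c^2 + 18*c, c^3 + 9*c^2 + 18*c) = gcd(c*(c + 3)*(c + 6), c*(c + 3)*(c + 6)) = c^3 + 9*c^2 + 18*c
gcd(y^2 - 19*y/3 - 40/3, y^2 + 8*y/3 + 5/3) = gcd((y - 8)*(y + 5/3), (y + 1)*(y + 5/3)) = y + 5/3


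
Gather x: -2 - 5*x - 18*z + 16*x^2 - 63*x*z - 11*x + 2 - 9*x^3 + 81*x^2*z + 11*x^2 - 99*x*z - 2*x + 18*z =-9*x^3 + x^2*(81*z + 27) + x*(-162*z - 18)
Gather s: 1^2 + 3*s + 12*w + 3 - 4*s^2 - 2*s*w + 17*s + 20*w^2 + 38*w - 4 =-4*s^2 + s*(20 - 2*w) + 20*w^2 + 50*w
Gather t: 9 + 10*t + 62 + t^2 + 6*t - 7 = t^2 + 16*t + 64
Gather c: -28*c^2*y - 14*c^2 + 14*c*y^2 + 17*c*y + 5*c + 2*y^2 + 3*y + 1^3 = c^2*(-28*y - 14) + c*(14*y^2 + 17*y + 5) + 2*y^2 + 3*y + 1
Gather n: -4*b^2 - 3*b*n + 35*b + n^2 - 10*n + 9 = -4*b^2 + 35*b + n^2 + n*(-3*b - 10) + 9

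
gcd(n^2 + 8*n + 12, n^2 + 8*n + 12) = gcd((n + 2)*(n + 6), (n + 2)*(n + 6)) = n^2 + 8*n + 12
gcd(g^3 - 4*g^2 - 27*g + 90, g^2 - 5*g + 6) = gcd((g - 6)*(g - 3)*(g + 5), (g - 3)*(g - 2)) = g - 3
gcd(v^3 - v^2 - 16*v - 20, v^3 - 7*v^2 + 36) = v + 2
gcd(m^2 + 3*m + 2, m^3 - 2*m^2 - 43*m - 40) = m + 1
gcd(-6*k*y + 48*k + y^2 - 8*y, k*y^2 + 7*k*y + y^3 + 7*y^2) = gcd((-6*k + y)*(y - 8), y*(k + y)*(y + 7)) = 1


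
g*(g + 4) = g^2 + 4*g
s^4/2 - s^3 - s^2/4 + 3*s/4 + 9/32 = (s/2 + 1/4)*(s - 3/2)^2*(s + 1/2)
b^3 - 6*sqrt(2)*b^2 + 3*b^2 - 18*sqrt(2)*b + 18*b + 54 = (b + 3)*(b - 3*sqrt(2))^2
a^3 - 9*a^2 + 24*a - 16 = (a - 4)^2*(a - 1)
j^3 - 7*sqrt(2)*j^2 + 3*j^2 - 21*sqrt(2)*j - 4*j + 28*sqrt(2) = (j - 1)*(j + 4)*(j - 7*sqrt(2))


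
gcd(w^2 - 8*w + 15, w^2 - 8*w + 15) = w^2 - 8*w + 15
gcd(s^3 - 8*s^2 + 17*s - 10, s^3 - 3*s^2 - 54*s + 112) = s - 2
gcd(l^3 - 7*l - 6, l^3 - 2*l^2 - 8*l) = l + 2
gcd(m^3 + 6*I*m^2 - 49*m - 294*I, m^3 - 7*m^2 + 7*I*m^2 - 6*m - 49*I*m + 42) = m^2 + m*(-7 + 6*I) - 42*I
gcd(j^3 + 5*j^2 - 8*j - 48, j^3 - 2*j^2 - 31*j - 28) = j + 4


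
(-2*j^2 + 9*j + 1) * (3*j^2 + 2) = -6*j^4 + 27*j^3 - j^2 + 18*j + 2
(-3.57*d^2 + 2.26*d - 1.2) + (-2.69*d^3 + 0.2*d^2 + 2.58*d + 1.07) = -2.69*d^3 - 3.37*d^2 + 4.84*d - 0.13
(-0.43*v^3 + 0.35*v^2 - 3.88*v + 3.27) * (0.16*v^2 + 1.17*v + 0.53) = -0.0688*v^5 - 0.4471*v^4 - 0.4392*v^3 - 3.8309*v^2 + 1.7695*v + 1.7331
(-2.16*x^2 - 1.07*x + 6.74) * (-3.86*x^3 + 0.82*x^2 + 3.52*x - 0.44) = 8.3376*x^5 + 2.359*x^4 - 34.497*x^3 + 2.7108*x^2 + 24.1956*x - 2.9656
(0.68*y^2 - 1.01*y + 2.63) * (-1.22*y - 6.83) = -0.8296*y^3 - 3.4122*y^2 + 3.6897*y - 17.9629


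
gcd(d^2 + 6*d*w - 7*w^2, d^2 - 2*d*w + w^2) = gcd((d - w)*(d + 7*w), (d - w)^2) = -d + w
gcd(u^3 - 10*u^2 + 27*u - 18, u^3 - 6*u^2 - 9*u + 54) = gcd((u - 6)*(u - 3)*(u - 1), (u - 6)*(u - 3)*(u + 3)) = u^2 - 9*u + 18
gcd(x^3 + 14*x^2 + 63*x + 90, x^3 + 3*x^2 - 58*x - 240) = x^2 + 11*x + 30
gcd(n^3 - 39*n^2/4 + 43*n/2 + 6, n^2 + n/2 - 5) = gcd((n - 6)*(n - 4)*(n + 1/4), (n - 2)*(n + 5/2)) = 1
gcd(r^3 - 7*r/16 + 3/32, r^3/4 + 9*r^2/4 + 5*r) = 1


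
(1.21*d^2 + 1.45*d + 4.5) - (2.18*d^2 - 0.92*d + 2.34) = -0.97*d^2 + 2.37*d + 2.16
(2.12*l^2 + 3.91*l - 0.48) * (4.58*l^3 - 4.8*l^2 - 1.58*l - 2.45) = 9.7096*l^5 + 7.7318*l^4 - 24.316*l^3 - 9.0678*l^2 - 8.8211*l + 1.176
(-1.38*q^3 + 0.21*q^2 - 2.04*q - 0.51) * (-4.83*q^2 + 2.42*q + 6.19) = 6.6654*q^5 - 4.3539*q^4 + 1.8192*q^3 - 1.1736*q^2 - 13.8618*q - 3.1569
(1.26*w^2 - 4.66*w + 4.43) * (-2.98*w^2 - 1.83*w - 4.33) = -3.7548*w^4 + 11.581*w^3 - 10.1294*w^2 + 12.0709*w - 19.1819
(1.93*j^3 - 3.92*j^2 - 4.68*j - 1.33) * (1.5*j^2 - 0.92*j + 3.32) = 2.895*j^5 - 7.6556*j^4 + 2.994*j^3 - 10.7038*j^2 - 14.314*j - 4.4156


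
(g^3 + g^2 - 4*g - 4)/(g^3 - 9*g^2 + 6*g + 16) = (g + 2)/(g - 8)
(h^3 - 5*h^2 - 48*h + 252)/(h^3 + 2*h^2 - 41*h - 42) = (h - 6)/(h + 1)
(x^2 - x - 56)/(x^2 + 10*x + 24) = (x^2 - x - 56)/(x^2 + 10*x + 24)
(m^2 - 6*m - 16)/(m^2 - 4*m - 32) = (m + 2)/(m + 4)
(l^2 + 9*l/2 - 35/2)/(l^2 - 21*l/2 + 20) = (l + 7)/(l - 8)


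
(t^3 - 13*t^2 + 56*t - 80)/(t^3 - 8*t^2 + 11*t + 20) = (t - 4)/(t + 1)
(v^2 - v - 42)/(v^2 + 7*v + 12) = (v^2 - v - 42)/(v^2 + 7*v + 12)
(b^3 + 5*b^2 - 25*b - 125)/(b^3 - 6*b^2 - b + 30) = (b^2 + 10*b + 25)/(b^2 - b - 6)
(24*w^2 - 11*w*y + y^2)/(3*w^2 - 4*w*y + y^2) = (-8*w + y)/(-w + y)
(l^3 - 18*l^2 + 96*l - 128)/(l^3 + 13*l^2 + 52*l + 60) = (l^3 - 18*l^2 + 96*l - 128)/(l^3 + 13*l^2 + 52*l + 60)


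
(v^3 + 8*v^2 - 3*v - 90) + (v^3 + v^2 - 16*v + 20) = 2*v^3 + 9*v^2 - 19*v - 70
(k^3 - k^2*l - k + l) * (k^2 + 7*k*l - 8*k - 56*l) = k^5 + 6*k^4*l - 8*k^4 - 7*k^3*l^2 - 48*k^3*l - k^3 + 56*k^2*l^2 - 6*k^2*l + 8*k^2 + 7*k*l^2 + 48*k*l - 56*l^2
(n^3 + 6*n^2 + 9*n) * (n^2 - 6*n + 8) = n^5 - 19*n^3 - 6*n^2 + 72*n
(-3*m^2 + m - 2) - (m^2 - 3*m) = -4*m^2 + 4*m - 2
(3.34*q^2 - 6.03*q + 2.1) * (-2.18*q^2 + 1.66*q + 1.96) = -7.2812*q^4 + 18.6898*q^3 - 8.0414*q^2 - 8.3328*q + 4.116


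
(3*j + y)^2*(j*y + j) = 9*j^3*y + 9*j^3 + 6*j^2*y^2 + 6*j^2*y + j*y^3 + j*y^2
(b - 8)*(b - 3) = b^2 - 11*b + 24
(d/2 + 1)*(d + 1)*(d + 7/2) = d^3/2 + 13*d^2/4 + 25*d/4 + 7/2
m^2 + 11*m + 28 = (m + 4)*(m + 7)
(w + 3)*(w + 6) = w^2 + 9*w + 18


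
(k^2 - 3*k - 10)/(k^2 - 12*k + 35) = (k + 2)/(k - 7)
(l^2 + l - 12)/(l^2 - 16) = (l - 3)/(l - 4)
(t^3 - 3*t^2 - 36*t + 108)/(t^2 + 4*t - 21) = (t^2 - 36)/(t + 7)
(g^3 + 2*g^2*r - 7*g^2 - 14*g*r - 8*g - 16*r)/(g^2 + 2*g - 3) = (g^3 + 2*g^2*r - 7*g^2 - 14*g*r - 8*g - 16*r)/(g^2 + 2*g - 3)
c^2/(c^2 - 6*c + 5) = c^2/(c^2 - 6*c + 5)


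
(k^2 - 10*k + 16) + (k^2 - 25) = 2*k^2 - 10*k - 9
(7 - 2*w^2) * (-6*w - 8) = 12*w^3 + 16*w^2 - 42*w - 56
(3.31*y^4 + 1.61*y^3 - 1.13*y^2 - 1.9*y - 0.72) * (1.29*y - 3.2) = 4.2699*y^5 - 8.5151*y^4 - 6.6097*y^3 + 1.165*y^2 + 5.1512*y + 2.304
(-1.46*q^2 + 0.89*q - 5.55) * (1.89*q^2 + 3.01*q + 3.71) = -2.7594*q^4 - 2.7125*q^3 - 13.2272*q^2 - 13.4036*q - 20.5905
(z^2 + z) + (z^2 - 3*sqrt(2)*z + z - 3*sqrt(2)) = 2*z^2 - 3*sqrt(2)*z + 2*z - 3*sqrt(2)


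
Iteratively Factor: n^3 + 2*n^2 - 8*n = (n)*(n^2 + 2*n - 8) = n*(n + 4)*(n - 2)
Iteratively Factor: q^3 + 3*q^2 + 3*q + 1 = (q + 1)*(q^2 + 2*q + 1) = (q + 1)^2*(q + 1)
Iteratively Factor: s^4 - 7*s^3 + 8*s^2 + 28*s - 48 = (s - 2)*(s^3 - 5*s^2 - 2*s + 24) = (s - 2)*(s + 2)*(s^2 - 7*s + 12) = (s - 3)*(s - 2)*(s + 2)*(s - 4)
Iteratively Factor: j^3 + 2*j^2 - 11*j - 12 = (j - 3)*(j^2 + 5*j + 4) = (j - 3)*(j + 1)*(j + 4)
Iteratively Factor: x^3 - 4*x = (x)*(x^2 - 4) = x*(x + 2)*(x - 2)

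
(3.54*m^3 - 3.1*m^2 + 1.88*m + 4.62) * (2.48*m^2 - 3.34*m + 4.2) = 8.7792*m^5 - 19.5116*m^4 + 29.8844*m^3 - 7.8416*m^2 - 7.5348*m + 19.404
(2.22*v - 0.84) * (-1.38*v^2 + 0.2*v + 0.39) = -3.0636*v^3 + 1.6032*v^2 + 0.6978*v - 0.3276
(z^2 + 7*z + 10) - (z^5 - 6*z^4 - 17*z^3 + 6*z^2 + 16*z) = -z^5 + 6*z^4 + 17*z^3 - 5*z^2 - 9*z + 10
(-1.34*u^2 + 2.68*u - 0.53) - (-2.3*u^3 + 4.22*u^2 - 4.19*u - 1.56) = 2.3*u^3 - 5.56*u^2 + 6.87*u + 1.03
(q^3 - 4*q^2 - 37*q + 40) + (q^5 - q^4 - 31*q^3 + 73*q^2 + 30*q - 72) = q^5 - q^4 - 30*q^3 + 69*q^2 - 7*q - 32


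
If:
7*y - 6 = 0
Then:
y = 6/7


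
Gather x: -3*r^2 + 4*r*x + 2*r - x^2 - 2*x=-3*r^2 + 2*r - x^2 + x*(4*r - 2)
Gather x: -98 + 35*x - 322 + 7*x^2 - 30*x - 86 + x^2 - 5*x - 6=8*x^2 - 512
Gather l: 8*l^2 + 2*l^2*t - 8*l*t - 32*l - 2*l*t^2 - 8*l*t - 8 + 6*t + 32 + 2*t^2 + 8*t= l^2*(2*t + 8) + l*(-2*t^2 - 16*t - 32) + 2*t^2 + 14*t + 24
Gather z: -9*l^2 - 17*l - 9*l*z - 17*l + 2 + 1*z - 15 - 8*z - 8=-9*l^2 - 34*l + z*(-9*l - 7) - 21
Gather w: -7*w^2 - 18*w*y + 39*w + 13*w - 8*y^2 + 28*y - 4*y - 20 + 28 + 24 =-7*w^2 + w*(52 - 18*y) - 8*y^2 + 24*y + 32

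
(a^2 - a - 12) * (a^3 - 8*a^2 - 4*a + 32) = a^5 - 9*a^4 - 8*a^3 + 132*a^2 + 16*a - 384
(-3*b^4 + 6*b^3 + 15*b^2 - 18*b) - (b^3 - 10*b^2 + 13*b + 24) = -3*b^4 + 5*b^3 + 25*b^2 - 31*b - 24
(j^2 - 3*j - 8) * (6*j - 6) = 6*j^3 - 24*j^2 - 30*j + 48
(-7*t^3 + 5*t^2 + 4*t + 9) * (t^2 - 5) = -7*t^5 + 5*t^4 + 39*t^3 - 16*t^2 - 20*t - 45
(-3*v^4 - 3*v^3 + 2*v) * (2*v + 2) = -6*v^5 - 12*v^4 - 6*v^3 + 4*v^2 + 4*v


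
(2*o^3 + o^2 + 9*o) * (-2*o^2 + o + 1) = -4*o^5 - 15*o^3 + 10*o^2 + 9*o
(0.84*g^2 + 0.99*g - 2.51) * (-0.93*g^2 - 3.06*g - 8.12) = -0.7812*g^4 - 3.4911*g^3 - 7.5159*g^2 - 0.358199999999999*g + 20.3812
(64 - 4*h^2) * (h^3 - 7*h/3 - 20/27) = -4*h^5 + 220*h^3/3 + 80*h^2/27 - 448*h/3 - 1280/27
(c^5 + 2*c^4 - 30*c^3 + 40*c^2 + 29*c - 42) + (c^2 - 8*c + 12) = c^5 + 2*c^4 - 30*c^3 + 41*c^2 + 21*c - 30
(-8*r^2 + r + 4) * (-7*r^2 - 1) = 56*r^4 - 7*r^3 - 20*r^2 - r - 4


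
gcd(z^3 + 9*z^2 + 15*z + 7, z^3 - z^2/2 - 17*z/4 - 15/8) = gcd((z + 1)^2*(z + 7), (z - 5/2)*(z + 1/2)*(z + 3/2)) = 1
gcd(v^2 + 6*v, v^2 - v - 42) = v + 6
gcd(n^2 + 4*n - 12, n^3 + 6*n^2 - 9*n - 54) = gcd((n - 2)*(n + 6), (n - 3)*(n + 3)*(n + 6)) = n + 6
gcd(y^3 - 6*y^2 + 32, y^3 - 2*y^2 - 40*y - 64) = y + 2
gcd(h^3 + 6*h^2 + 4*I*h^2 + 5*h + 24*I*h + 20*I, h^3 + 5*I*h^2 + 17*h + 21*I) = 1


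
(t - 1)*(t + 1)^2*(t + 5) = t^4 + 6*t^3 + 4*t^2 - 6*t - 5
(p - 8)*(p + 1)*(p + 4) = p^3 - 3*p^2 - 36*p - 32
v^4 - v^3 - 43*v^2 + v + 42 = (v - 7)*(v - 1)*(v + 1)*(v + 6)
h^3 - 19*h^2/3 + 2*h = h*(h - 6)*(h - 1/3)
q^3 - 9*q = q*(q - 3)*(q + 3)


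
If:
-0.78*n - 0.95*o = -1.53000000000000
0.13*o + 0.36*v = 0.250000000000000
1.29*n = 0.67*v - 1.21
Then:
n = -1.04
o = 2.46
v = -0.20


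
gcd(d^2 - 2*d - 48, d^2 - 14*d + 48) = d - 8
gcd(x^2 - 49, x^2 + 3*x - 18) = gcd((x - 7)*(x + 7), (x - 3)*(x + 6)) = 1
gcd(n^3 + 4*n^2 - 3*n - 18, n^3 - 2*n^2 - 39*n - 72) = n^2 + 6*n + 9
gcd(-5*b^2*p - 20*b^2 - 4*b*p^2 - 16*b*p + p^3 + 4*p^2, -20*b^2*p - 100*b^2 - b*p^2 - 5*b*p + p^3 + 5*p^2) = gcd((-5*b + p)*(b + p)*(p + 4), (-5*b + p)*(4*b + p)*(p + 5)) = -5*b + p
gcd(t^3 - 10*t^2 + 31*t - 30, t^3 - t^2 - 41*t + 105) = t^2 - 8*t + 15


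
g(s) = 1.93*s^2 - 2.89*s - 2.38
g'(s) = 3.86*s - 2.89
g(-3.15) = 25.87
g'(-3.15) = -15.05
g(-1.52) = 6.47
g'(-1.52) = -8.76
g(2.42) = 1.93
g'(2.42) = 6.45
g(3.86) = 15.22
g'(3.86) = 12.01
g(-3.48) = 31.05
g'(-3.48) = -16.32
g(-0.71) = 0.64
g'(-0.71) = -5.63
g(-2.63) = 18.57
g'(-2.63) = -13.04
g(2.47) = 2.26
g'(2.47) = 6.64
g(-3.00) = 23.66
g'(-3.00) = -14.47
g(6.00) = 49.76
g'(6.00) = 20.27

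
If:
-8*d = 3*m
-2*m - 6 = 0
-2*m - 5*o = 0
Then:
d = 9/8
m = -3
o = 6/5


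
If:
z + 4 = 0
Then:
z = -4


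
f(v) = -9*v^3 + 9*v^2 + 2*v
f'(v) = -27*v^2 + 18*v + 2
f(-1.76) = 73.42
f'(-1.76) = -113.32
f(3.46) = -258.13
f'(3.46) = -258.95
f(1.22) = -0.51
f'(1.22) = -16.23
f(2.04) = -34.87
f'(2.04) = -73.64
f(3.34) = -228.26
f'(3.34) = -239.08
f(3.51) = -271.29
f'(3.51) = -267.46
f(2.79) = -119.82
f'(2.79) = -157.95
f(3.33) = -225.87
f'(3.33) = -237.46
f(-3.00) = 318.00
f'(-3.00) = -295.00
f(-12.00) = 16824.00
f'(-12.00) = -4102.00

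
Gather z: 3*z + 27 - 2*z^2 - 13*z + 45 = -2*z^2 - 10*z + 72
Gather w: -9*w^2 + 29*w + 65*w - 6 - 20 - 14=-9*w^2 + 94*w - 40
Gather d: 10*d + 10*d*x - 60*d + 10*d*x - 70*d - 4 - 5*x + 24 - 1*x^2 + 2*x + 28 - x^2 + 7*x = d*(20*x - 120) - 2*x^2 + 4*x + 48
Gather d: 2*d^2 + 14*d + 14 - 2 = 2*d^2 + 14*d + 12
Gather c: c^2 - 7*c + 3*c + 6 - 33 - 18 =c^2 - 4*c - 45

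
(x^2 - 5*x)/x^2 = (x - 5)/x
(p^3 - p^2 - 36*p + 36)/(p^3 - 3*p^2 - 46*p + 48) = (p - 6)/(p - 8)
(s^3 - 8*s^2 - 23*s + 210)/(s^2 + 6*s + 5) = (s^2 - 13*s + 42)/(s + 1)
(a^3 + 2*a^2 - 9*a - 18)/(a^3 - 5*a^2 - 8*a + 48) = (a^2 - a - 6)/(a^2 - 8*a + 16)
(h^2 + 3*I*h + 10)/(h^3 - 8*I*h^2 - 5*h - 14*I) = (h + 5*I)/(h^2 - 6*I*h + 7)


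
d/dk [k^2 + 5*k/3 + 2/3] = 2*k + 5/3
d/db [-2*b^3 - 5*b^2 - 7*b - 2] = -6*b^2 - 10*b - 7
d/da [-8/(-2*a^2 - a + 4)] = 8*(-4*a - 1)/(2*a^2 + a - 4)^2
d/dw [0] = 0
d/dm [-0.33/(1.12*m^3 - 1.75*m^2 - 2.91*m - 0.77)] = (1.1088*m^2 - 1.155*m - 0.9603)/(-1.12*m^3 + 1.75*m^2 + 2.91*m + 0.77)^2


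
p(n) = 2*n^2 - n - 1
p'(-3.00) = -13.00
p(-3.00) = 20.00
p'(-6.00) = -25.00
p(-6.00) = 77.00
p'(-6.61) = -27.44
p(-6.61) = 92.99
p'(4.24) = 15.96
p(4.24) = 30.72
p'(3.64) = 13.56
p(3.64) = 21.86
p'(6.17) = 23.68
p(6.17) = 68.97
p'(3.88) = 14.52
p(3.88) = 25.23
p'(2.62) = 9.48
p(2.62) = 10.11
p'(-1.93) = -8.72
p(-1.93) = 8.38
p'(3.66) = 13.64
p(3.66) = 22.13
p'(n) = 4*n - 1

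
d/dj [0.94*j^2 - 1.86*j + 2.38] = 1.88*j - 1.86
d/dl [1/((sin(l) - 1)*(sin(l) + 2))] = -(sin(2*l) + cos(l))/((sin(l) - 1)^2*(sin(l) + 2)^2)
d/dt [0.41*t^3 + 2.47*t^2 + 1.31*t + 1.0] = 1.23*t^2 + 4.94*t + 1.31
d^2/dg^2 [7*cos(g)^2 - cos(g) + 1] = cos(g) - 14*cos(2*g)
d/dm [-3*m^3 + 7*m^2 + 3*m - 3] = -9*m^2 + 14*m + 3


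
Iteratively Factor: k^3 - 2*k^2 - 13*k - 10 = (k - 5)*(k^2 + 3*k + 2) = (k - 5)*(k + 2)*(k + 1)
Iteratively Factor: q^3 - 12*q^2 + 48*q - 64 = (q - 4)*(q^2 - 8*q + 16) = (q - 4)^2*(q - 4)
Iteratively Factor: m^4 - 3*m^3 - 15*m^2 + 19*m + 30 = (m + 1)*(m^3 - 4*m^2 - 11*m + 30) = (m - 5)*(m + 1)*(m^2 + m - 6) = (m - 5)*(m + 1)*(m + 3)*(m - 2)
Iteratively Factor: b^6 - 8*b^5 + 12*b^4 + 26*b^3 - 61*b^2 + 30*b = (b - 1)*(b^5 - 7*b^4 + 5*b^3 + 31*b^2 - 30*b) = b*(b - 1)*(b^4 - 7*b^3 + 5*b^2 + 31*b - 30) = b*(b - 5)*(b - 1)*(b^3 - 2*b^2 - 5*b + 6) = b*(b - 5)*(b - 1)*(b + 2)*(b^2 - 4*b + 3) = b*(b - 5)*(b - 1)^2*(b + 2)*(b - 3)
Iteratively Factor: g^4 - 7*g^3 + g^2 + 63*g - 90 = (g - 2)*(g^3 - 5*g^2 - 9*g + 45) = (g - 2)*(g + 3)*(g^2 - 8*g + 15) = (g - 3)*(g - 2)*(g + 3)*(g - 5)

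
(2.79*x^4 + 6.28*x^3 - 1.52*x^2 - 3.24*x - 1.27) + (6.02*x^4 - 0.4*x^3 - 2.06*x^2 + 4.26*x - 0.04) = 8.81*x^4 + 5.88*x^3 - 3.58*x^2 + 1.02*x - 1.31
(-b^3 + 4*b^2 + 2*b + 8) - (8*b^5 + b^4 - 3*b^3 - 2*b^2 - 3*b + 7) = -8*b^5 - b^4 + 2*b^3 + 6*b^2 + 5*b + 1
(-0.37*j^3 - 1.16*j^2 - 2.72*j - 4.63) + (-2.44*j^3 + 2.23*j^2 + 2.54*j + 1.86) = -2.81*j^3 + 1.07*j^2 - 0.18*j - 2.77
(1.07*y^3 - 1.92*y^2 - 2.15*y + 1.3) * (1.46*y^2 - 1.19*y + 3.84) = 1.5622*y^5 - 4.0765*y^4 + 3.2546*y^3 - 2.9163*y^2 - 9.803*y + 4.992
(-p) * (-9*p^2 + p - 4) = 9*p^3 - p^2 + 4*p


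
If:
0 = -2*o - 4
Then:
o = -2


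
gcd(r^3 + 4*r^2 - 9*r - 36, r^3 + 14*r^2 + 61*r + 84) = r^2 + 7*r + 12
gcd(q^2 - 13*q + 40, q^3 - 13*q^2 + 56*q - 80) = q - 5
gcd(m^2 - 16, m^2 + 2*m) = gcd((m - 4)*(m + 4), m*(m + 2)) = 1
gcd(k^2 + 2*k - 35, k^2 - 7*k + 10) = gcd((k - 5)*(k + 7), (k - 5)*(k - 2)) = k - 5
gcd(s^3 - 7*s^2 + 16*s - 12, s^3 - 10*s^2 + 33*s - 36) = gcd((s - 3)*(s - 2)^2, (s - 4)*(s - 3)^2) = s - 3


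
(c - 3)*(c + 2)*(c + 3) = c^3 + 2*c^2 - 9*c - 18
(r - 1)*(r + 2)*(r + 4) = r^3 + 5*r^2 + 2*r - 8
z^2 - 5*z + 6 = (z - 3)*(z - 2)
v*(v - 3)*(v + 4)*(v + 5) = v^4 + 6*v^3 - 7*v^2 - 60*v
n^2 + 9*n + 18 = (n + 3)*(n + 6)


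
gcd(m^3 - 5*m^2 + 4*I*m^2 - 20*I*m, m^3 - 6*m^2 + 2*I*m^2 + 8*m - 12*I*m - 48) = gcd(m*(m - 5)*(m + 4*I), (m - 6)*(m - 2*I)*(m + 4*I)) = m + 4*I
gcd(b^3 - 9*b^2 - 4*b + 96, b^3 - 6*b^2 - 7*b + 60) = b^2 - b - 12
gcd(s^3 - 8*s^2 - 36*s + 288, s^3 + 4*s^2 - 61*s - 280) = s - 8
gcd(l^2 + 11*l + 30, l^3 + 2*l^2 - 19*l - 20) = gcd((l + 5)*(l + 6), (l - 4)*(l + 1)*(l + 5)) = l + 5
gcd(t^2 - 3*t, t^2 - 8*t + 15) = t - 3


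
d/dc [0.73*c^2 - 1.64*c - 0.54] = 1.46*c - 1.64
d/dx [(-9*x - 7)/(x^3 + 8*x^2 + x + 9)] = (-9*x^3 - 72*x^2 - 9*x + (9*x + 7)*(3*x^2 + 16*x + 1) - 81)/(x^3 + 8*x^2 + x + 9)^2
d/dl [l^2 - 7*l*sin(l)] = -7*l*cos(l) + 2*l - 7*sin(l)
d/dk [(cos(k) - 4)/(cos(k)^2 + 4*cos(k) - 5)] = (cos(k)^2 - 8*cos(k) - 11)*sin(k)/(cos(k)^2 + 4*cos(k) - 5)^2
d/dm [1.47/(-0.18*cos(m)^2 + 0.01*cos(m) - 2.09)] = (0.0147 - 0.5292*cos(m))*sin(m)/(0.18*cos(m)^2 - 0.01*cos(m) + 2.09)^2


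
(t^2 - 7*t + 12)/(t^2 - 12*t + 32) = (t - 3)/(t - 8)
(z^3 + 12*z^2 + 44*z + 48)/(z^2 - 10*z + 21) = (z^3 + 12*z^2 + 44*z + 48)/(z^2 - 10*z + 21)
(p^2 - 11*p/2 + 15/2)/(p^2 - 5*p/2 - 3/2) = (2*p - 5)/(2*p + 1)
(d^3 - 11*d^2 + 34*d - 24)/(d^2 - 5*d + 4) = d - 6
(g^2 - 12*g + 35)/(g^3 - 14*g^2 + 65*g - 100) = (g - 7)/(g^2 - 9*g + 20)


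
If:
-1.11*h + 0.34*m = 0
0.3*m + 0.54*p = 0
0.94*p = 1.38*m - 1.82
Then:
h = 0.29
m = 0.96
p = -0.53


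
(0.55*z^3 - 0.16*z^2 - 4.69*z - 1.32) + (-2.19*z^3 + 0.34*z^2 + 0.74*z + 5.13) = -1.64*z^3 + 0.18*z^2 - 3.95*z + 3.81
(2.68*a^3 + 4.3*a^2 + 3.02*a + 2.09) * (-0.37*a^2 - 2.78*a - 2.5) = -0.9916*a^5 - 9.0414*a^4 - 19.7714*a^3 - 19.9189*a^2 - 13.3602*a - 5.225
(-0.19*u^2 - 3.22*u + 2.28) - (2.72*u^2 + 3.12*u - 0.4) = -2.91*u^2 - 6.34*u + 2.68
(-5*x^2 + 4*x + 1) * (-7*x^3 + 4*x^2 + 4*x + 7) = 35*x^5 - 48*x^4 - 11*x^3 - 15*x^2 + 32*x + 7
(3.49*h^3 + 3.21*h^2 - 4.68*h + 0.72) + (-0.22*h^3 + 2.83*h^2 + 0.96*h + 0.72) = 3.27*h^3 + 6.04*h^2 - 3.72*h + 1.44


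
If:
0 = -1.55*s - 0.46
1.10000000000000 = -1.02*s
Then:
No Solution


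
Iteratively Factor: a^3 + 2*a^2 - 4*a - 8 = (a - 2)*(a^2 + 4*a + 4) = (a - 2)*(a + 2)*(a + 2)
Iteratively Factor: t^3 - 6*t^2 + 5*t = (t - 1)*(t^2 - 5*t) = t*(t - 1)*(t - 5)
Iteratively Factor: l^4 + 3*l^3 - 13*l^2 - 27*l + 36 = (l + 3)*(l^3 - 13*l + 12) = (l - 3)*(l + 3)*(l^2 + 3*l - 4) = (l - 3)*(l + 3)*(l + 4)*(l - 1)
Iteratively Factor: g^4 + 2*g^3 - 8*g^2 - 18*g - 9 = (g + 1)*(g^3 + g^2 - 9*g - 9) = (g + 1)*(g + 3)*(g^2 - 2*g - 3) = (g + 1)^2*(g + 3)*(g - 3)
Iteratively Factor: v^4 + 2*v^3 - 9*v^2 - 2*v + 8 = (v - 2)*(v^3 + 4*v^2 - v - 4) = (v - 2)*(v + 1)*(v^2 + 3*v - 4) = (v - 2)*(v + 1)*(v + 4)*(v - 1)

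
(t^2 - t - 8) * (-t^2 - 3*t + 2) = -t^4 - 2*t^3 + 13*t^2 + 22*t - 16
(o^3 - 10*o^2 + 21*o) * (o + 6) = o^4 - 4*o^3 - 39*o^2 + 126*o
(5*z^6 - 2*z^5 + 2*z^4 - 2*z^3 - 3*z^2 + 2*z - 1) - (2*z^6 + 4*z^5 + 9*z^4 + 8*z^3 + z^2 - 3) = 3*z^6 - 6*z^5 - 7*z^4 - 10*z^3 - 4*z^2 + 2*z + 2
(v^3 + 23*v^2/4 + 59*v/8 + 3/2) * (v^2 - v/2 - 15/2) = v^5 + 21*v^4/4 - 3*v^3 - 725*v^2/16 - 897*v/16 - 45/4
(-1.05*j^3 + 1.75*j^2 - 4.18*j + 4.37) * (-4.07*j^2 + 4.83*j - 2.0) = 4.2735*j^5 - 12.194*j^4 + 27.5651*j^3 - 41.4753*j^2 + 29.4671*j - 8.74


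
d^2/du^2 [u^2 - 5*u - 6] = 2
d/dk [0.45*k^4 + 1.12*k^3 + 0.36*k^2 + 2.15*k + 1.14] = 1.8*k^3 + 3.36*k^2 + 0.72*k + 2.15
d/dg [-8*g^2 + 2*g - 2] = 2 - 16*g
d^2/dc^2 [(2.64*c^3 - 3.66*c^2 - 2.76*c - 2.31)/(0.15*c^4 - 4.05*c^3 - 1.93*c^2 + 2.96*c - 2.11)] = (0.1188*c^9 - 0.494100000000003*c^8 + 17.18118*c^7 - 154.0791*c^6 + 4.71231000000034*c^5 - 1126.50777*c^4 + 23.6068199999999*c^3 + 379.27755*c^2 + 335.57859*c - 88.72965)/(0.003375*c^12 - 0.273375*c^11 + 7.25085*c^10 - 59.195475*c^9 - 104.225895*c^8 + 102.946095*c^7 + 35.411948*c^6 - 177.954258*c^5 + 79.463244*c^4 + 44.165369*c^3 - 81.238587*c^2 + 39.534648*c - 9.393931)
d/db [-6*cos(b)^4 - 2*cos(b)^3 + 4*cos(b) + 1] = 2*(12*cos(b)^3 + 3*cos(b)^2 - 2)*sin(b)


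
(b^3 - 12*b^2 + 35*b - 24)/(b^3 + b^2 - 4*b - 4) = (b^3 - 12*b^2 + 35*b - 24)/(b^3 + b^2 - 4*b - 4)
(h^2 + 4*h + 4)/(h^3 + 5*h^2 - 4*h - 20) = (h + 2)/(h^2 + 3*h - 10)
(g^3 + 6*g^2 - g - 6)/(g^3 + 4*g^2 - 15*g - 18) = (g - 1)/(g - 3)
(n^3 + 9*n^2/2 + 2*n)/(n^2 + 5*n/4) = 2*(2*n^2 + 9*n + 4)/(4*n + 5)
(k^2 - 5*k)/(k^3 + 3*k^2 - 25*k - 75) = k/(k^2 + 8*k + 15)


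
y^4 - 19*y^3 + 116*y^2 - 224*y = y*(y - 8)*(y - 7)*(y - 4)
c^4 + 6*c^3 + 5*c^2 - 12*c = c*(c - 1)*(c + 3)*(c + 4)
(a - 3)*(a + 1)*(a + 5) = a^3 + 3*a^2 - 13*a - 15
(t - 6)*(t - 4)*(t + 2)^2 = t^4 - 6*t^3 - 12*t^2 + 56*t + 96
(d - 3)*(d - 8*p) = d^2 - 8*d*p - 3*d + 24*p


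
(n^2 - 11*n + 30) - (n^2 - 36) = 66 - 11*n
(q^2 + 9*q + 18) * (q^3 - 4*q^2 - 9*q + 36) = q^5 + 5*q^4 - 27*q^3 - 117*q^2 + 162*q + 648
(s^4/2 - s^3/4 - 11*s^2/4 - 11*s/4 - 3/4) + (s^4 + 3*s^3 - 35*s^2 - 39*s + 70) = 3*s^4/2 + 11*s^3/4 - 151*s^2/4 - 167*s/4 + 277/4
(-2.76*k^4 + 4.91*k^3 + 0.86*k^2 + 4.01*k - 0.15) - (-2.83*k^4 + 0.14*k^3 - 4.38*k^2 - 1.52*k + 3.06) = 0.0700000000000003*k^4 + 4.77*k^3 + 5.24*k^2 + 5.53*k - 3.21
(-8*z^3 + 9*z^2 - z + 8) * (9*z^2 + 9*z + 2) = -72*z^5 + 9*z^4 + 56*z^3 + 81*z^2 + 70*z + 16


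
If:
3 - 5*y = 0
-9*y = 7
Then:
No Solution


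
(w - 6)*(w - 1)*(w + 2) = w^3 - 5*w^2 - 8*w + 12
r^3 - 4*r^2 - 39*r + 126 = (r - 7)*(r - 3)*(r + 6)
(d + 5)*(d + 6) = d^2 + 11*d + 30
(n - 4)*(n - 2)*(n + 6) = n^3 - 28*n + 48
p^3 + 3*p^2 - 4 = (p - 1)*(p + 2)^2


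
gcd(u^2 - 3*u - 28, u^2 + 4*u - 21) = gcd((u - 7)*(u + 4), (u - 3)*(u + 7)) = 1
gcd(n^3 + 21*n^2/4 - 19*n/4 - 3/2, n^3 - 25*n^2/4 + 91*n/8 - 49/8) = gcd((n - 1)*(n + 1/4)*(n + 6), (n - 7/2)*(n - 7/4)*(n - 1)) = n - 1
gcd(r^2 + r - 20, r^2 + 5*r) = r + 5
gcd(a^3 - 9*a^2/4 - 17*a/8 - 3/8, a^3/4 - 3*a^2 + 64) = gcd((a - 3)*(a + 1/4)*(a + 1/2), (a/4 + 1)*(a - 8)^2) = 1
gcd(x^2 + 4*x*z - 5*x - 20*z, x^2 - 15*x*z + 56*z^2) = 1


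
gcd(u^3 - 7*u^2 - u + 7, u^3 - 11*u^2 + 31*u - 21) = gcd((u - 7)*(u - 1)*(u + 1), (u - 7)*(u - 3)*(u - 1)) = u^2 - 8*u + 7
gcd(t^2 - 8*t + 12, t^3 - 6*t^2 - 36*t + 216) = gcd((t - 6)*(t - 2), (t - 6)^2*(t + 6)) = t - 6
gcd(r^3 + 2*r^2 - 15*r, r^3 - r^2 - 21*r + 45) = r^2 + 2*r - 15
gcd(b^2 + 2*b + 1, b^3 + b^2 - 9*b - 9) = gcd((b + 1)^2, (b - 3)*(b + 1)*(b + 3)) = b + 1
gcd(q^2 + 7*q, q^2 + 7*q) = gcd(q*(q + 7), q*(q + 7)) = q^2 + 7*q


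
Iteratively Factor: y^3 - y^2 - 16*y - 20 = (y + 2)*(y^2 - 3*y - 10) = (y - 5)*(y + 2)*(y + 2)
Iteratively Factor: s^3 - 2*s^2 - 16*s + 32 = (s - 2)*(s^2 - 16) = (s - 4)*(s - 2)*(s + 4)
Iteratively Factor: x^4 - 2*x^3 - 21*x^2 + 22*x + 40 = (x + 1)*(x^3 - 3*x^2 - 18*x + 40) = (x + 1)*(x + 4)*(x^2 - 7*x + 10) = (x - 5)*(x + 1)*(x + 4)*(x - 2)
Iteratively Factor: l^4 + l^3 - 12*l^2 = (l + 4)*(l^3 - 3*l^2) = l*(l + 4)*(l^2 - 3*l) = l^2*(l + 4)*(l - 3)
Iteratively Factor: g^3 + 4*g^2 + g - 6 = (g - 1)*(g^2 + 5*g + 6) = (g - 1)*(g + 3)*(g + 2)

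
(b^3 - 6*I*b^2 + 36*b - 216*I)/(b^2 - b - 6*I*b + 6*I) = (b^2 + 36)/(b - 1)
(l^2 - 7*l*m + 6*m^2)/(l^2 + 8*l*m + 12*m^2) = (l^2 - 7*l*m + 6*m^2)/(l^2 + 8*l*m + 12*m^2)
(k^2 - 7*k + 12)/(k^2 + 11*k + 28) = (k^2 - 7*k + 12)/(k^2 + 11*k + 28)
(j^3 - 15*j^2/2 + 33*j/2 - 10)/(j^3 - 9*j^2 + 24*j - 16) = (j - 5/2)/(j - 4)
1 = 1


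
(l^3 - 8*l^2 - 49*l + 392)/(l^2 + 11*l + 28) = (l^2 - 15*l + 56)/(l + 4)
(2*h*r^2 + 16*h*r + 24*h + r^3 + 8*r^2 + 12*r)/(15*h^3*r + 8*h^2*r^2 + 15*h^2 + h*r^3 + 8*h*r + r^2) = (2*h*r^2 + 16*h*r + 24*h + r^3 + 8*r^2 + 12*r)/(15*h^3*r + 8*h^2*r^2 + 15*h^2 + h*r^3 + 8*h*r + r^2)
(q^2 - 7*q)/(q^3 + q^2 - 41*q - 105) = q/(q^2 + 8*q + 15)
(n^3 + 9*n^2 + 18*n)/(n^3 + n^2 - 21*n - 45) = n*(n + 6)/(n^2 - 2*n - 15)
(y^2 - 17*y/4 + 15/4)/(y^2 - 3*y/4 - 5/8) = 2*(y - 3)/(2*y + 1)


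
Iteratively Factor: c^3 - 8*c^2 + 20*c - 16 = (c - 4)*(c^2 - 4*c + 4) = (c - 4)*(c - 2)*(c - 2)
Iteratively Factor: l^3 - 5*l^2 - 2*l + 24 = (l + 2)*(l^2 - 7*l + 12) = (l - 4)*(l + 2)*(l - 3)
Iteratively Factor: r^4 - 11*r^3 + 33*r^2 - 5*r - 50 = (r + 1)*(r^3 - 12*r^2 + 45*r - 50) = (r - 5)*(r + 1)*(r^2 - 7*r + 10) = (r - 5)^2*(r + 1)*(r - 2)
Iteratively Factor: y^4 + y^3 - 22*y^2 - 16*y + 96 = (y + 3)*(y^3 - 2*y^2 - 16*y + 32) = (y + 3)*(y + 4)*(y^2 - 6*y + 8) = (y - 4)*(y + 3)*(y + 4)*(y - 2)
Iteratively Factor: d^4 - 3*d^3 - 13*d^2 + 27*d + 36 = (d - 3)*(d^3 - 13*d - 12) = (d - 4)*(d - 3)*(d^2 + 4*d + 3) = (d - 4)*(d - 3)*(d + 1)*(d + 3)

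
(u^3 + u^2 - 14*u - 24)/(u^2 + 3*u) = u - 2 - 8/u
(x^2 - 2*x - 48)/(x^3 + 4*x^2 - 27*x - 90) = (x - 8)/(x^2 - 2*x - 15)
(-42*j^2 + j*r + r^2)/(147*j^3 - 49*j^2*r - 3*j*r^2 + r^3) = (-6*j + r)/(21*j^2 - 10*j*r + r^2)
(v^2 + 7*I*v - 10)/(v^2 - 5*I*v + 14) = (v + 5*I)/(v - 7*I)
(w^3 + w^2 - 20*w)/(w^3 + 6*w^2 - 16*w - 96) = w*(w + 5)/(w^2 + 10*w + 24)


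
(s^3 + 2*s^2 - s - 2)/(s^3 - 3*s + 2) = (s + 1)/(s - 1)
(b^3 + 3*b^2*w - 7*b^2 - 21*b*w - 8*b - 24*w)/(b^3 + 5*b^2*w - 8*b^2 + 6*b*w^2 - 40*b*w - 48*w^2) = (b + 1)/(b + 2*w)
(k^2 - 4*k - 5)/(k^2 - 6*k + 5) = (k + 1)/(k - 1)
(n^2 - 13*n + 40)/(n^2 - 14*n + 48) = (n - 5)/(n - 6)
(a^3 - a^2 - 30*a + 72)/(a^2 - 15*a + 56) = (a^3 - a^2 - 30*a + 72)/(a^2 - 15*a + 56)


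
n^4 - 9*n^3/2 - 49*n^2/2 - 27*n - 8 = (n - 8)*(n + 1/2)*(n + 1)*(n + 2)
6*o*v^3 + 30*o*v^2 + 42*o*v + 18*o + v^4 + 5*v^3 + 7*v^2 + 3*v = (6*o + v)*(v + 1)^2*(v + 3)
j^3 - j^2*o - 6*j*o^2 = j*(j - 3*o)*(j + 2*o)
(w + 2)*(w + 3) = w^2 + 5*w + 6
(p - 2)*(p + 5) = p^2 + 3*p - 10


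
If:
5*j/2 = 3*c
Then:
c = 5*j/6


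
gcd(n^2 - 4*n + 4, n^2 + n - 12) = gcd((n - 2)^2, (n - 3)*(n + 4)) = 1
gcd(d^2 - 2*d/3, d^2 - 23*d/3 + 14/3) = d - 2/3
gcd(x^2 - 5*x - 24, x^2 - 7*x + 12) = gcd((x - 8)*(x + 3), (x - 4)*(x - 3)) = 1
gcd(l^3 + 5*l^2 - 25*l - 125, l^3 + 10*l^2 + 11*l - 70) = l + 5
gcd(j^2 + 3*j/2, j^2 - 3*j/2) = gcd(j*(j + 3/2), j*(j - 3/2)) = j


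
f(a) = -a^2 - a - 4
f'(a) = -2*a - 1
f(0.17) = -4.20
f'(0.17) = -1.34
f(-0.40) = -3.76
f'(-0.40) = -0.20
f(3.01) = -16.07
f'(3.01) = -7.02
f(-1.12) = -4.13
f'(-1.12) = 1.24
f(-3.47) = -12.57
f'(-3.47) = 5.94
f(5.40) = -38.56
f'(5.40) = -11.80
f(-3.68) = -13.86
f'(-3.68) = 6.36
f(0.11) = -4.12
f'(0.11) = -1.22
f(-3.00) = -10.00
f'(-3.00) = 5.00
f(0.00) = -4.00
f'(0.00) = -1.00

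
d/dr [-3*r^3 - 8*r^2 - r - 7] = -9*r^2 - 16*r - 1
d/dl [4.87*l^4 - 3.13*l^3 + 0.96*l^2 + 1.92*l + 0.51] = 19.48*l^3 - 9.39*l^2 + 1.92*l + 1.92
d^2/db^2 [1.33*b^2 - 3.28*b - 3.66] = 2.66000000000000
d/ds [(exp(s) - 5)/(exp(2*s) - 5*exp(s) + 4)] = (-(exp(s) - 5)*(2*exp(s) - 5) + exp(2*s) - 5*exp(s) + 4)*exp(s)/(exp(2*s) - 5*exp(s) + 4)^2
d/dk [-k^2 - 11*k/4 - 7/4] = -2*k - 11/4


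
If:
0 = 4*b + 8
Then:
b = -2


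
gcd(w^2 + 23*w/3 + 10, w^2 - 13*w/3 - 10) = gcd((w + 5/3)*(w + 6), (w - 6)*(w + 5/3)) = w + 5/3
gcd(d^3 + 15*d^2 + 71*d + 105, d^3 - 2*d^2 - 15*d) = d + 3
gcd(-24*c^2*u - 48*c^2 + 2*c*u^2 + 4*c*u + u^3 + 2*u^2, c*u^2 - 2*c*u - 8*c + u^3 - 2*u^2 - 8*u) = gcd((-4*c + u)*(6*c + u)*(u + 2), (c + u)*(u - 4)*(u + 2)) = u + 2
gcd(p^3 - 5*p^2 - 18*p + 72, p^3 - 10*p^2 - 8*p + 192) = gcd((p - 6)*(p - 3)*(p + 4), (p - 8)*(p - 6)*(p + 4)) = p^2 - 2*p - 24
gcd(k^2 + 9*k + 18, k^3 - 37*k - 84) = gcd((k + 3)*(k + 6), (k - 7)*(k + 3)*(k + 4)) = k + 3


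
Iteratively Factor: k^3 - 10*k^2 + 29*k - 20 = (k - 4)*(k^2 - 6*k + 5) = (k - 4)*(k - 1)*(k - 5)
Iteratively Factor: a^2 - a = (a)*(a - 1)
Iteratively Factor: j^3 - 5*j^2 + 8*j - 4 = (j - 2)*(j^2 - 3*j + 2) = (j - 2)^2*(j - 1)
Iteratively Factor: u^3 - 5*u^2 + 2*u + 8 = (u + 1)*(u^2 - 6*u + 8) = (u - 4)*(u + 1)*(u - 2)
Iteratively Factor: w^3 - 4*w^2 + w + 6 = (w - 3)*(w^2 - w - 2) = (w - 3)*(w + 1)*(w - 2)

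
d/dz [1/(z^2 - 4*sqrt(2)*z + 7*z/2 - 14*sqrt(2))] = 2*(-4*z - 7 + 8*sqrt(2))/(2*z^2 - 8*sqrt(2)*z + 7*z - 28*sqrt(2))^2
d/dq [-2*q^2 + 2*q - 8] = 2 - 4*q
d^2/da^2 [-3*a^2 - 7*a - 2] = -6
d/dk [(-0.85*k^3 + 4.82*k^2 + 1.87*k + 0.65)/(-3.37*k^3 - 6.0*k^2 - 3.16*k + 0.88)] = (21.3434*k^4 + 17.9758*k^3 + 0.316299999999998*k^2 + 16.2832*k + 3.6996)/(11.3569*k^6 + 40.44*k^5 + 57.2984*k^4 + 31.9888*k^3 - 0.574399999999999*k^2 - 5.5616*k + 0.7744)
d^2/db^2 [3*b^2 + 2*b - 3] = 6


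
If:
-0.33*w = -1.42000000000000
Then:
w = 4.30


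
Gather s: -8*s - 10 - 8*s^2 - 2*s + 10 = -8*s^2 - 10*s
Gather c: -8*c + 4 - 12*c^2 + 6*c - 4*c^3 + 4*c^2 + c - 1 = -4*c^3 - 8*c^2 - c + 3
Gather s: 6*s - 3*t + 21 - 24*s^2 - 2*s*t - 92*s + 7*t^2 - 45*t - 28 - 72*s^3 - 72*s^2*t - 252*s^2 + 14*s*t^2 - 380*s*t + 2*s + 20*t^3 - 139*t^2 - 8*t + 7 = -72*s^3 + s^2*(-72*t - 276) + s*(14*t^2 - 382*t - 84) + 20*t^3 - 132*t^2 - 56*t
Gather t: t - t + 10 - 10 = 0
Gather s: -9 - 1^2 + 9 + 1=0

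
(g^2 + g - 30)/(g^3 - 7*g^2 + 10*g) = (g + 6)/(g*(g - 2))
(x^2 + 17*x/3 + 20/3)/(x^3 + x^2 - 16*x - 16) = (x + 5/3)/(x^2 - 3*x - 4)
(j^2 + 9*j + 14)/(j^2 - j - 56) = (j + 2)/(j - 8)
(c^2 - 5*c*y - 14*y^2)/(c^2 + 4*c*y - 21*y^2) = (c^2 - 5*c*y - 14*y^2)/(c^2 + 4*c*y - 21*y^2)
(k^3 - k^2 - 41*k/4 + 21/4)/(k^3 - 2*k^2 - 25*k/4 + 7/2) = (k + 3)/(k + 2)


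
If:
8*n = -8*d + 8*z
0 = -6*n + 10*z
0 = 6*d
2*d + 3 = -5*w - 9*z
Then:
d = 0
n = 0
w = -3/5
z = 0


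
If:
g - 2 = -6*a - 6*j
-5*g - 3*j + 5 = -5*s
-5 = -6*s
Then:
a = 1/36 - 9*j/10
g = 11/6 - 3*j/5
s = 5/6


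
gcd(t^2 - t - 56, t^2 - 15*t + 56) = t - 8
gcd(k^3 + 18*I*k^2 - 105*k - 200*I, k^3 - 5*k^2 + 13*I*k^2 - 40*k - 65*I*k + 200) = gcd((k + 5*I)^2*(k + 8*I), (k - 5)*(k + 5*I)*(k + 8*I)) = k^2 + 13*I*k - 40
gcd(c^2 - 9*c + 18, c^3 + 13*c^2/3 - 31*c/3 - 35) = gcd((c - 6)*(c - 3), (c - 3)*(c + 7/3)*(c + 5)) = c - 3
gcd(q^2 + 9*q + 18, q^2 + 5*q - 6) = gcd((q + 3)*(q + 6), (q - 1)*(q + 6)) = q + 6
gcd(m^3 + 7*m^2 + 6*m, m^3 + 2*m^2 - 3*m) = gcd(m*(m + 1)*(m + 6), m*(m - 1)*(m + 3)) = m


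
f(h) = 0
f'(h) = 0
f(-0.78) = 0.00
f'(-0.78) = 0.00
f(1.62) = 0.00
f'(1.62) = 0.00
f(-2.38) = 0.00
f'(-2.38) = 0.00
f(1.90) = 0.00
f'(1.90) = 0.00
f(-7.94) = 0.00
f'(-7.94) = 0.00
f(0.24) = 0.00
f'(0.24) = 0.00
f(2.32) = 0.00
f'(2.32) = 0.00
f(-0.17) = 0.00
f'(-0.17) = 0.00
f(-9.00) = 0.00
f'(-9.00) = 0.00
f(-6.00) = 0.00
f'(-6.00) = 0.00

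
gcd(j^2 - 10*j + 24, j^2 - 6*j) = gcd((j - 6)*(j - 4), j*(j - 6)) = j - 6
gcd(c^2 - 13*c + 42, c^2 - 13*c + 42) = c^2 - 13*c + 42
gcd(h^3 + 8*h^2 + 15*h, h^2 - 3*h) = h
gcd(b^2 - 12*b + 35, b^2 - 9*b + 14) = b - 7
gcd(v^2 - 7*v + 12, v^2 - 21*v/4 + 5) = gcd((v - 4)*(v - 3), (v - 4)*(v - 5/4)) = v - 4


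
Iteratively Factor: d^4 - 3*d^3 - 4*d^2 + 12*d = (d + 2)*(d^3 - 5*d^2 + 6*d) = (d - 2)*(d + 2)*(d^2 - 3*d) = d*(d - 2)*(d + 2)*(d - 3)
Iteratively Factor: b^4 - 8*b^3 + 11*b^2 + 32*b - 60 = (b - 3)*(b^3 - 5*b^2 - 4*b + 20) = (b - 3)*(b - 2)*(b^2 - 3*b - 10) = (b - 5)*(b - 3)*(b - 2)*(b + 2)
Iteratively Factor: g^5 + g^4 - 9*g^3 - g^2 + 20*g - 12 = (g - 1)*(g^4 + 2*g^3 - 7*g^2 - 8*g + 12) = (g - 1)*(g + 2)*(g^3 - 7*g + 6) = (g - 1)*(g + 2)*(g + 3)*(g^2 - 3*g + 2) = (g - 2)*(g - 1)*(g + 2)*(g + 3)*(g - 1)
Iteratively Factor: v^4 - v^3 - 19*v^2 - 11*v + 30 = (v - 1)*(v^3 - 19*v - 30) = (v - 1)*(v + 2)*(v^2 - 2*v - 15) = (v - 1)*(v + 2)*(v + 3)*(v - 5)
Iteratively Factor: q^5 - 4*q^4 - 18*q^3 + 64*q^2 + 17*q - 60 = (q + 4)*(q^4 - 8*q^3 + 14*q^2 + 8*q - 15) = (q - 3)*(q + 4)*(q^3 - 5*q^2 - q + 5) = (q - 5)*(q - 3)*(q + 4)*(q^2 - 1) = (q - 5)*(q - 3)*(q - 1)*(q + 4)*(q + 1)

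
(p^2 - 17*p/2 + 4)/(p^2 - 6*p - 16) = (p - 1/2)/(p + 2)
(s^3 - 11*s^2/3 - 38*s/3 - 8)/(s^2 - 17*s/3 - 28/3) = (s^2 - 5*s - 6)/(s - 7)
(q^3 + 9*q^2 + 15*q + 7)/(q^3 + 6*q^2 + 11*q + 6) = (q^2 + 8*q + 7)/(q^2 + 5*q + 6)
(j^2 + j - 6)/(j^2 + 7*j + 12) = (j - 2)/(j + 4)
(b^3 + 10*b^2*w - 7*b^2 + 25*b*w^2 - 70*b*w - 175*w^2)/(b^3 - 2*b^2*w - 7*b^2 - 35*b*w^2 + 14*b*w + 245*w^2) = (-b - 5*w)/(-b + 7*w)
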